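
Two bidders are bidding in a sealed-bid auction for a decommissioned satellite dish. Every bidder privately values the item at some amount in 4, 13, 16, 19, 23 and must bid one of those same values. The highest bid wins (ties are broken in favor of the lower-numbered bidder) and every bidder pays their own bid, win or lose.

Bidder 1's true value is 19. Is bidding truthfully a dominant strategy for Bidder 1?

Consider the case where Bidder 2 bids 4.
Truthful bid 19: wins, pays 19, utility 19 - 19 = 0.
Bid 4 instead: wins, pays 4, utility 19 - 4 = 15.
Since 15 > 0, bidding 4 is strictly better here, so truthful bidding is not dominant.

No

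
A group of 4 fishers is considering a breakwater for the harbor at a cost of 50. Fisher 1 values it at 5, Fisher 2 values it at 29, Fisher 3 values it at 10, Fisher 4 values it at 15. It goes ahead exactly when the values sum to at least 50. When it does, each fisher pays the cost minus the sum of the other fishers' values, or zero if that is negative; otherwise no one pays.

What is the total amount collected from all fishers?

Total value 59 ≥ cost 50, so it is built.
Fisher 1: others sum to 54; max(0, 50 - 54) = 0.
Fisher 2: others sum to 30; max(0, 50 - 30) = 20.
Fisher 3: others sum to 49; max(0, 50 - 49) = 1.
Fisher 4: others sum to 44; max(0, 50 - 44) = 6.
Total collected = 0 + 20 + 1 + 6 = 27.

27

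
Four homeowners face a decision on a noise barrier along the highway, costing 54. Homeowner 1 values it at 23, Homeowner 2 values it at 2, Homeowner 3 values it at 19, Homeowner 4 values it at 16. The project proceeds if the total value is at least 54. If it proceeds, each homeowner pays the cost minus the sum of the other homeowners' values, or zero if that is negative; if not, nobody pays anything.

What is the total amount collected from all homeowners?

Total value 60 ≥ cost 54, so it is built.
Homeowner 1: others sum to 37; max(0, 54 - 37) = 17.
Homeowner 2: others sum to 58; max(0, 54 - 58) = 0.
Homeowner 3: others sum to 41; max(0, 54 - 41) = 13.
Homeowner 4: others sum to 44; max(0, 54 - 44) = 10.
Total collected = 17 + 0 + 13 + 10 = 40.

40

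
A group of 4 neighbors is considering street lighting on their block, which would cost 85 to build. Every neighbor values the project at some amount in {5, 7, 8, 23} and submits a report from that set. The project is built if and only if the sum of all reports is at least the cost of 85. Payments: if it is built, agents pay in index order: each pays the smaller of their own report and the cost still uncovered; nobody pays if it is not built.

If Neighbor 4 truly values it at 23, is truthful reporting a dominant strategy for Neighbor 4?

Check each profile of the others' reports and compare truth against every alternative report.
Others report (23, 23, 23): truth gives 7, best alternative gives 0.
Others report (5, 5, 5): truth gives 0, best alternative gives 0.
Others report (5, 5, 7): truth gives 0, best alternative gives 0.
Others report (5, 5, 8): truth gives 0, best alternative gives 0.
Others report (5, 5, 23): truth gives 0, best alternative gives 0.
Others report (5, 7, 5): truth gives 0, best alternative gives 0.
(Remaining 58 profiles checked similarly; truth is weakly best in each.)
In every case the truthful report is at least as good as any alternative, so it is a dominant strategy.

Yes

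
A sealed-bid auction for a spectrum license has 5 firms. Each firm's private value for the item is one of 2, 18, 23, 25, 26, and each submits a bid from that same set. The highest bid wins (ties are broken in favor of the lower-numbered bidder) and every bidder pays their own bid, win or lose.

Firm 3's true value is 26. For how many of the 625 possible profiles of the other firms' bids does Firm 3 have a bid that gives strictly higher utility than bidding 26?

369

Others bid (2, 2, 2, 2): truth gives 0; bid 18 gives 8 > 0. Violating.
Others bid (2, 2, 2, 18): truth gives 0; bid 18 gives 8 > 0. Violating.
Others bid (2, 2, 2, 23): truth gives 0; bid 23 gives 3 > 0. Violating.
Others bid (2, 2, 2, 25): truth gives 0; bid 25 gives 1 > 0. Violating.
Others bid (2, 2, 2, 26): truth gives 0; no alternative beats it.
Others bid (2, 2, 18, 26): truth gives 0; no alternative beats it.
(Checking all 625 profiles: 369 have a profitable deviation, 256 do not.)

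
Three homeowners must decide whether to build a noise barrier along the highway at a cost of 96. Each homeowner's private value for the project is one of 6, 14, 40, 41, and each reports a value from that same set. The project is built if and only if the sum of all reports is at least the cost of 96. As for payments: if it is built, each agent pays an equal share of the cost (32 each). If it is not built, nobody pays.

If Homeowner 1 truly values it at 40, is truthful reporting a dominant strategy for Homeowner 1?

No

Consider the case where Homeowner 2 reports 14 and Homeowner 3 reports 41.
Truthful report 40: project not built, utility 0.
Report 41 instead: project built, pays 32, utility 40 - 32 = 8.
Since 8 > 0, reporting 41 is strictly better here, so truthful reporting is not dominant.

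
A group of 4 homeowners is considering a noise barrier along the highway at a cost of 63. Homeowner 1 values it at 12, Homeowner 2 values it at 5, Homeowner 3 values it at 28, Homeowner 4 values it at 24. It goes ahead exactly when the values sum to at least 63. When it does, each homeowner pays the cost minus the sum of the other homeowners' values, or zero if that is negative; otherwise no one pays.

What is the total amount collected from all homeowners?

46

Total value 69 ≥ cost 63, so it is built.
Homeowner 1: others sum to 57; max(0, 63 - 57) = 6.
Homeowner 2: others sum to 64; max(0, 63 - 64) = 0.
Homeowner 3: others sum to 41; max(0, 63 - 41) = 22.
Homeowner 4: others sum to 45; max(0, 63 - 45) = 18.
Total collected = 6 + 0 + 22 + 18 = 46.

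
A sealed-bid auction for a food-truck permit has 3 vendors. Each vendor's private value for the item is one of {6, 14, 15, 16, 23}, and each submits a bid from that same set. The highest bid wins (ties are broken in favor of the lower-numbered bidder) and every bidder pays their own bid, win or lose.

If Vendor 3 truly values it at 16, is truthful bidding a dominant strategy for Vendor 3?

Consider the case where Vendor 1 bids 6 and Vendor 2 bids 6.
Truthful bid 16: wins, pays 16, utility 16 - 16 = 0.
Bid 14 instead: wins, pays 14, utility 16 - 14 = 2.
Since 2 > 0, bidding 14 is strictly better here, so truthful bidding is not dominant.

No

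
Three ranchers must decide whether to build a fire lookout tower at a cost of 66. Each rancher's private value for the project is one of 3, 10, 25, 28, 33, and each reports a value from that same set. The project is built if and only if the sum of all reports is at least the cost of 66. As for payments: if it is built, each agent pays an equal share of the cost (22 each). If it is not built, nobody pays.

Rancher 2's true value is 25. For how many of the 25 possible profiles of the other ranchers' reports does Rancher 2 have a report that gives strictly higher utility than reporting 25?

Others report (3, 33): truth gives 0; report 33 gives 3 > 0. Violating.
Others report (10, 25): truth gives 0; report 33 gives 3 > 0. Violating.
Others report (10, 28): truth gives 0; report 28 gives 3 > 0. Violating.
Others report (25, 10): truth gives 0; report 33 gives 3 > 0. Violating.
Others report (3, 3): truth gives 0; no alternative beats it.
Others report (3, 10): truth gives 0; no alternative beats it.
(Checking all 25 profiles: 6 have a profitable deviation, 19 do not.)

6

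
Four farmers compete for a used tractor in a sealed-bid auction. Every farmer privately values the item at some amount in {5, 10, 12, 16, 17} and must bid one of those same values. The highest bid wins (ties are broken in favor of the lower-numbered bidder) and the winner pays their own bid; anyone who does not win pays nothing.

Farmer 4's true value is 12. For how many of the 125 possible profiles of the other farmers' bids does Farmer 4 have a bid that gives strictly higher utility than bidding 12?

1

Others bid (5, 5, 5): truth gives 0; bid 10 gives 2 > 0. Violating.
Others bid (5, 5, 10): truth gives 0; no alternative beats it.
Others bid (5, 5, 12): truth gives 0; no alternative beats it.
(Checking all 125 profiles: 1 has a profitable deviation, 124 do not.)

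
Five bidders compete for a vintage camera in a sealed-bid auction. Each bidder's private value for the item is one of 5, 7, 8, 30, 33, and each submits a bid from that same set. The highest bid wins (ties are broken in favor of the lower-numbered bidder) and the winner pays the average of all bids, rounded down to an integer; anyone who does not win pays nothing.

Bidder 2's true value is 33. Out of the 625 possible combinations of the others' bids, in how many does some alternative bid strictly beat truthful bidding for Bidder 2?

134

Others bid (5, 5, 5, 5): truth gives 23; bid 7 gives 28 > 23. Violating.
Others bid (5, 5, 5, 7): truth gives 22; bid 7 gives 28 > 22. Violating.
Others bid (5, 5, 5, 8): truth gives 22; bid 8 gives 27 > 22. Violating.
Others bid (5, 5, 7, 5): truth gives 22; bid 7 gives 28 > 22. Violating.
Others bid (5, 5, 5, 30): truth gives 18; no alternative beats it.
Others bid (5, 5, 5, 33): truth gives 17; no alternative beats it.
(Checking all 625 profiles: 134 have a profitable deviation, 491 do not.)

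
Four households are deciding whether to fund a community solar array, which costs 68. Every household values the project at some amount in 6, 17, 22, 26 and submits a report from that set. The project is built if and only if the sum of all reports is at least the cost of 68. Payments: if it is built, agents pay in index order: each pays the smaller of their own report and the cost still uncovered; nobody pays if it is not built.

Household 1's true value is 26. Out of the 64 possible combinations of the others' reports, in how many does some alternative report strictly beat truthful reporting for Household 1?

Others report (6, 17, 26): truth gives 0; report 22 gives 4 > 0. Violating.
Others report (6, 22, 22): truth gives 0; report 22 gives 4 > 0. Violating.
Others report (6, 22, 26): truth gives 0; report 17 gives 9 > 0. Violating.
Others report (6, 26, 17): truth gives 0; report 22 gives 4 > 0. Violating.
Others report (6, 6, 6): truth gives 0; no alternative beats it.
Others report (6, 6, 17): truth gives 0; no alternative beats it.
(Checking all 64 profiles: 45 have a profitable deviation, 19 do not.)

45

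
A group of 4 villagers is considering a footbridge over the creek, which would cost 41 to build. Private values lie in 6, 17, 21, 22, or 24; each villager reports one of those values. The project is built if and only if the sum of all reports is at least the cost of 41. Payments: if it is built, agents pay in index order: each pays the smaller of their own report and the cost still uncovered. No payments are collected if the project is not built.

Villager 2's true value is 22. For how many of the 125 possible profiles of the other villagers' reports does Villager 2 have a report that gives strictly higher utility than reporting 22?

124

Others report (6, 6, 17): truth gives 0; report 17 gives 5 > 0. Violating.
Others report (6, 6, 21): truth gives 0; report 17 gives 5 > 0. Violating.
Others report (6, 6, 22): truth gives 0; report 17 gives 5 > 0. Violating.
Others report (6, 6, 24): truth gives 0; report 6 gives 16 > 0. Violating.
Others report (6, 6, 6): truth gives 0; no alternative beats it.
(Checking all 125 profiles: 124 have a profitable deviation, 1 does not.)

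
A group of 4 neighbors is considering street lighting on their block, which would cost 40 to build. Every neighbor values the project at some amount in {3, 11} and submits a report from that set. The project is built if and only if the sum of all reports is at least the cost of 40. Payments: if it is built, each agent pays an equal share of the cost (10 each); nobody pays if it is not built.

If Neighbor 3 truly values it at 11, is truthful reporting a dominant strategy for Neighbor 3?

Check each profile of the others' reports and compare truth against every alternative report.
Others report (11, 11, 11): truth gives 1, best alternative gives 0.
Others report (3, 3, 3): truth gives 0, best alternative gives 0.
Others report (3, 3, 11): truth gives 0, best alternative gives 0.
Others report (3, 11, 3): truth gives 0, best alternative gives 0.
Others report (3, 11, 11): truth gives 0, best alternative gives 0.
Others report (11, 3, 3): truth gives 0, best alternative gives 0.
(Remaining 2 profiles checked similarly; truth is weakly best in each.)
In every case the truthful report is at least as good as any alternative, so it is a dominant strategy.

Yes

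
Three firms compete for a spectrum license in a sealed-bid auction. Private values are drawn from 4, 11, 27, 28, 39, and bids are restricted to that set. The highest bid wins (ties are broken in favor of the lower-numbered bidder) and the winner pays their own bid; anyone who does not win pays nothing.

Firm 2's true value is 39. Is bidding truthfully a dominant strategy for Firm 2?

No

Consider the case where Firm 1 bids 4 and Firm 3 bids 4.
Truthful bid 39: wins, pays 39, utility 39 - 39 = 0.
Bid 11 instead: wins, pays 11, utility 39 - 11 = 28.
Since 28 > 0, bidding 11 is strictly better here, so truthful bidding is not dominant.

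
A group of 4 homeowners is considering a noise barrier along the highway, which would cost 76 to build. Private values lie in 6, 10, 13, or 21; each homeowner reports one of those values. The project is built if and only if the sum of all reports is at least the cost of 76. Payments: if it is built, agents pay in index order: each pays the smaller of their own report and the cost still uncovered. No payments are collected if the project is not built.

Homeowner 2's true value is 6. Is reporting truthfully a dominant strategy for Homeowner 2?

Yes

Check each profile of the others' reports and compare truth against every alternative report.
Others report (6, 6, 6): truth gives 0, best alternative gives 0.
Others report (6, 6, 10): truth gives 0, best alternative gives 0.
Others report (6, 6, 13): truth gives 0, best alternative gives 0.
Others report (6, 6, 21): truth gives 0, best alternative gives 0.
Others report (6, 10, 6): truth gives 0, best alternative gives 0.
Others report (6, 10, 10): truth gives 0, best alternative gives 0.
(Remaining 58 profiles checked similarly; truth is weakly best in each.)
In every case the truthful report is at least as good as any alternative, so it is a dominant strategy.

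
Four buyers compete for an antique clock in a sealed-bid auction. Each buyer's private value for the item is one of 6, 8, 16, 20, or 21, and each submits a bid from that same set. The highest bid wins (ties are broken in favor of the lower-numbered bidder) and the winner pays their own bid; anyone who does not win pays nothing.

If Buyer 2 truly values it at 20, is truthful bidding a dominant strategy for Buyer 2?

No

Consider the case where Buyer 1 bids 6, Buyer 3 bids 6 and Buyer 4 bids 6.
Truthful bid 20: wins, pays 20, utility 20 - 20 = 0.
Bid 8 instead: wins, pays 8, utility 20 - 8 = 12.
Since 12 > 0, bidding 8 is strictly better here, so truthful bidding is not dominant.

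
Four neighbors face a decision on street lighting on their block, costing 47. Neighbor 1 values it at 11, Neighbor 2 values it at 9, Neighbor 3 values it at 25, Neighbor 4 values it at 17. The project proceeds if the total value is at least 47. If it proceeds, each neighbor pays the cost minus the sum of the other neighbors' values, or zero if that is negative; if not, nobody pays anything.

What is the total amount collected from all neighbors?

12

Total value 62 ≥ cost 47, so it is built.
Neighbor 1: others sum to 51; max(0, 47 - 51) = 0.
Neighbor 2: others sum to 53; max(0, 47 - 53) = 0.
Neighbor 3: others sum to 37; max(0, 47 - 37) = 10.
Neighbor 4: others sum to 45; max(0, 47 - 45) = 2.
Total collected = 0 + 0 + 10 + 2 = 12.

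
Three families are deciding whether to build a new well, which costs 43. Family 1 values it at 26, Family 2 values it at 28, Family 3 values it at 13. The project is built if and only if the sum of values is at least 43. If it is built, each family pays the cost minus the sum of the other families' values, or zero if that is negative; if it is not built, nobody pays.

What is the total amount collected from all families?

6

Total value 67 ≥ cost 43, so it is built.
Family 1: others sum to 41; max(0, 43 - 41) = 2.
Family 2: others sum to 39; max(0, 43 - 39) = 4.
Family 3: others sum to 54; max(0, 43 - 54) = 0.
Total collected = 2 + 4 + 0 = 6.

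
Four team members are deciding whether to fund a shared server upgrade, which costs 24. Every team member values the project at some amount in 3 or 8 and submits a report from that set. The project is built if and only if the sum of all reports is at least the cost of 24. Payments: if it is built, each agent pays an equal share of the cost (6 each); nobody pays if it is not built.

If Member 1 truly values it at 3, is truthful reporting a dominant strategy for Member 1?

Yes

Check each profile of the others' reports and compare truth against every alternative report.
Others report (3, 8, 8): truth gives 0, best alternative gives -3.
Others report (8, 3, 8): truth gives 0, best alternative gives -3.
Others report (8, 8, 3): truth gives 0, best alternative gives -3.
Others report (8, 8, 8): truth gives -3, best alternative gives -3.
Others report (3, 3, 3): truth gives 0, best alternative gives 0.
Others report (3, 3, 8): truth gives 0, best alternative gives 0.
(Remaining 2 profiles checked similarly; truth is weakly best in each.)
In every case the truthful report is at least as good as any alternative, so it is a dominant strategy.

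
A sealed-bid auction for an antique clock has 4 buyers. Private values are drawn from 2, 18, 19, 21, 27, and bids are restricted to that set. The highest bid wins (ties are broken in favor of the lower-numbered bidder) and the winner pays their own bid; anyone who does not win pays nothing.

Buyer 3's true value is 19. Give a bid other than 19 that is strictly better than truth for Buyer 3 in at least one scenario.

Suppose Buyer 1 bids 2, Buyer 2 bids 2 and Buyer 4 bids 2.
Bid 19: wins, pays 19, utility 19 - 19 = 0.
Bid 18: wins, pays 18, utility 19 - 18 = 1.
So bidding 18 beats truth here (1 > 0).

18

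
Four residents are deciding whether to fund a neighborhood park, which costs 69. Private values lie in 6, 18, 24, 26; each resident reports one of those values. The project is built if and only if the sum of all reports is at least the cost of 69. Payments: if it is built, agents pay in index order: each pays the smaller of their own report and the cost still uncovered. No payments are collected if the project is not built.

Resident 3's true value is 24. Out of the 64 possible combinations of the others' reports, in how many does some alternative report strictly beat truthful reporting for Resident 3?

Others report (6, 24, 24): truth gives 0; report 18 gives 6 > 0. Violating.
Others report (6, 24, 26): truth gives 0; report 18 gives 6 > 0. Violating.
Others report (6, 26, 24): truth gives 0; report 18 gives 6 > 0. Violating.
Others report (6, 26, 26): truth gives 0; report 18 gives 6 > 0. Violating.
Others report (6, 6, 6): truth gives 0; no alternative beats it.
Others report (6, 6, 18): truth gives 0; no alternative beats it.
(Checking all 64 profiles: 38 have a profitable deviation, 26 do not.)

38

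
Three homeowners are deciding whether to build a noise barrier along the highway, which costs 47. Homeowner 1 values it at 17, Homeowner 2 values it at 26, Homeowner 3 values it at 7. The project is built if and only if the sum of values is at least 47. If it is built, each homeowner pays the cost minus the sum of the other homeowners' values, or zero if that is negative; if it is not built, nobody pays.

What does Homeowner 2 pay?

23

Total value 50 ≥ cost 47, so the project is built.
The other homeowners' values sum to 24.
Cost minus that sum is 47 - 24 = 23.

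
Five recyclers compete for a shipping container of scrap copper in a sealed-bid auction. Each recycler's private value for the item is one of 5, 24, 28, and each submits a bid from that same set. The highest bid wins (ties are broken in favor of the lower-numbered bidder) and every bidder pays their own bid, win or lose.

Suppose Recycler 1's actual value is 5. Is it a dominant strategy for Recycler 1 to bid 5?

Check each profile of the others' bids and compare truth against every alternative bid.
Others bid (5, 5, 5, 5): truth gives 0, best alternative gives -19.
Others bid (5, 5, 5, 28): truth gives -5, best alternative gives -23.
Others bid (5, 5, 24, 28): truth gives -5, best alternative gives -23.
Others bid (5, 5, 28, 5): truth gives -5, best alternative gives -23.
Others bid (5, 5, 28, 24): truth gives -5, best alternative gives -23.
Others bid (5, 5, 28, 28): truth gives -5, best alternative gives -23.
(Remaining 75 profiles checked similarly; truth is weakly best in each.)
In every case the truthful bid is at least as good as any alternative, so it is a dominant strategy.

Yes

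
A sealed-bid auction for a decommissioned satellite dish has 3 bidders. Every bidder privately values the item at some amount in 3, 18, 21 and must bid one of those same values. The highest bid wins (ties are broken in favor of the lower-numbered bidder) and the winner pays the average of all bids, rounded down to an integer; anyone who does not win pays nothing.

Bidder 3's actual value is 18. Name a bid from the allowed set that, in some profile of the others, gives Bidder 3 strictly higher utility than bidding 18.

Suppose Bidder 1 bids 3 and Bidder 2 bids 18.
Bid 18: loses, pays 0, utility 0.
Bid 21: wins, pays 14, utility 18 - 14 = 4.
So bidding 21 beats truth here (4 > 0).

21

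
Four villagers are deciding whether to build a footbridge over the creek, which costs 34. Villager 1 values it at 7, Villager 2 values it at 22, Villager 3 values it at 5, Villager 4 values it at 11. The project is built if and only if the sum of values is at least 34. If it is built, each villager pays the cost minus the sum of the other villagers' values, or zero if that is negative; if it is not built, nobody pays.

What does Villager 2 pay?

Total value 45 ≥ cost 34, so the project is built.
The other villagers' values sum to 23.
Cost minus that sum is 34 - 23 = 11.

11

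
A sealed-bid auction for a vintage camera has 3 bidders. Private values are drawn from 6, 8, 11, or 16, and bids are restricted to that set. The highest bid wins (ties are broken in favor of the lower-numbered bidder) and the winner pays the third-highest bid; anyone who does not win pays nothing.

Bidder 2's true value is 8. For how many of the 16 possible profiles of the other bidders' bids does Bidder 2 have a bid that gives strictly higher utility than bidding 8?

Others bid (6, 11): truth gives 0; bid 11 gives 2 > 0. Violating.
Others bid (6, 16): truth gives 0; bid 16 gives 2 > 0. Violating.
Others bid (8, 6): truth gives 0; bid 11 gives 2 > 0. Violating.
Others bid (11, 6): truth gives 0; bid 16 gives 2 > 0. Violating.
Others bid (6, 6): truth gives 2; no alternative beats it.
Others bid (6, 8): truth gives 2; no alternative beats it.
(Checking all 16 profiles: 4 have a profitable deviation, 12 do not.)

4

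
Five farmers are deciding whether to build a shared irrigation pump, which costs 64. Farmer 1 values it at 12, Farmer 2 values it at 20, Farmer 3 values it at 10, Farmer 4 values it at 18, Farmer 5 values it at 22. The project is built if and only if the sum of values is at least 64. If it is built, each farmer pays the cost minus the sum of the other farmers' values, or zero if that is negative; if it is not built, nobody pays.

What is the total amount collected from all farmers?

6

Total value 82 ≥ cost 64, so it is built.
Farmer 1: others sum to 70; max(0, 64 - 70) = 0.
Farmer 2: others sum to 62; max(0, 64 - 62) = 2.
Farmer 3: others sum to 72; max(0, 64 - 72) = 0.
Farmer 4: others sum to 64; max(0, 64 - 64) = 0.
Farmer 5: others sum to 60; max(0, 64 - 60) = 4.
Total collected = 0 + 2 + 0 + 0 + 4 = 6.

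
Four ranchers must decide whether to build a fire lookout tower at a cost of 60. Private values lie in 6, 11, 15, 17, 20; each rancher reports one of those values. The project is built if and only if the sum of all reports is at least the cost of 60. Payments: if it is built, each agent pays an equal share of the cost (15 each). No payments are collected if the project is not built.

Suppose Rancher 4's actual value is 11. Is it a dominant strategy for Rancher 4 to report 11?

No

Consider the case where Rancher 1 reports 11, Rancher 2 reports 20 and Rancher 3 reports 20.
Truthful report 11: project built, pays 15, utility 11 - 15 = -4.
Report 6 instead: project not built, utility 0.
Since 0 > -4, reporting 6 is strictly better here, so truthful reporting is not dominant.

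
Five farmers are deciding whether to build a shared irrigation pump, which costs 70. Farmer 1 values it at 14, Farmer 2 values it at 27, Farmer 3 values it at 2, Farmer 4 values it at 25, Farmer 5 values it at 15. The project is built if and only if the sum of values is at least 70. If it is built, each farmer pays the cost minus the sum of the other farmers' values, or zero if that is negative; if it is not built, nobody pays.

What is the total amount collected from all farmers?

Total value 83 ≥ cost 70, so it is built.
Farmer 1: others sum to 69; max(0, 70 - 69) = 1.
Farmer 2: others sum to 56; max(0, 70 - 56) = 14.
Farmer 3: others sum to 81; max(0, 70 - 81) = 0.
Farmer 4: others sum to 58; max(0, 70 - 58) = 12.
Farmer 5: others sum to 68; max(0, 70 - 68) = 2.
Total collected = 1 + 14 + 0 + 12 + 2 = 29.

29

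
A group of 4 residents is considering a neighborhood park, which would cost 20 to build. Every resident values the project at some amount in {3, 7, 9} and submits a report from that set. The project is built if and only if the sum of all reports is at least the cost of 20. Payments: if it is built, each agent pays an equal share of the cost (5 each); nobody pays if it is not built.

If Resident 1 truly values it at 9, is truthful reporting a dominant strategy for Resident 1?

Check each profile of the others' reports and compare truth against every alternative report.
Others report (3, 3, 7): truth gives 4, best alternative gives 4.
Others report (3, 3, 9): truth gives 4, best alternative gives 4.
Others report (3, 7, 3): truth gives 4, best alternative gives 4.
Others report (3, 7, 7): truth gives 4, best alternative gives 4.
Others report (3, 7, 9): truth gives 4, best alternative gives 4.
Others report (3, 9, 3): truth gives 4, best alternative gives 4.
(Remaining 21 profiles checked similarly; truth is weakly best in each.)
In every case the truthful report is at least as good as any alternative, so it is a dominant strategy.

Yes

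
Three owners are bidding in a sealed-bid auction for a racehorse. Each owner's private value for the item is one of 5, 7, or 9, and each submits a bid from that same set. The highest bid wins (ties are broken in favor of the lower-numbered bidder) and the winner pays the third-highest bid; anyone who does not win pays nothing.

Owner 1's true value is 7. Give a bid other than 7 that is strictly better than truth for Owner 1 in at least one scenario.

9

Suppose Owner 2 bids 5 and Owner 3 bids 9.
Bid 7: loses, pays 0, utility 0.
Bid 9: wins, pays 5, utility 7 - 5 = 2.
So bidding 9 beats truth here (2 > 0).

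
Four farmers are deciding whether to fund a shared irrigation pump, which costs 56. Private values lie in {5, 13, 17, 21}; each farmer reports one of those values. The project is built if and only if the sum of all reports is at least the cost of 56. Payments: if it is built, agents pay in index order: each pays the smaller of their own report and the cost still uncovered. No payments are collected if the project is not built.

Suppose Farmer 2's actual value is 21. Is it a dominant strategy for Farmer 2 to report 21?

No

Consider the case where Farmer 1 reports 5, Farmer 3 reports 13 and Farmer 4 reports 21.
Truthful report 21: project built, pays 21, utility 21 - 21 = 0.
Report 17 instead: project built, pays 17, utility 21 - 17 = 4.
Since 4 > 0, reporting 17 is strictly better here, so truthful reporting is not dominant.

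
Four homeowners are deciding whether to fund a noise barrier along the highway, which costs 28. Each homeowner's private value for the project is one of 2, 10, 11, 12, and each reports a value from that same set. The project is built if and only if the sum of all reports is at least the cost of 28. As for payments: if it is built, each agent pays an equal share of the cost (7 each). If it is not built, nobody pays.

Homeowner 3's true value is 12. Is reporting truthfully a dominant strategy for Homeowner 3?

Yes

Check each profile of the others' reports and compare truth against every alternative report.
Others report (2, 2, 12): truth gives 5, best alternative gives 0.
Others report (2, 12, 2): truth gives 5, best alternative gives 0.
Others report (12, 2, 2): truth gives 5, best alternative gives 0.
Others report (2, 10, 10): truth gives 5, best alternative gives 5.
Others report (2, 10, 11): truth gives 5, best alternative gives 5.
Others report (2, 10, 12): truth gives 5, best alternative gives 5.
(Remaining 58 profiles checked similarly; truth is weakly best in each.)
In every case the truthful report is at least as good as any alternative, so it is a dominant strategy.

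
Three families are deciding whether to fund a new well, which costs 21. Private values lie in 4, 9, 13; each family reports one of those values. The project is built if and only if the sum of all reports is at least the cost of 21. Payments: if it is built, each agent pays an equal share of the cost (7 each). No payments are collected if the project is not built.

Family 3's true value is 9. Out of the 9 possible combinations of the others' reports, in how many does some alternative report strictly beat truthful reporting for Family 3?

Others report (4, 4): truth gives 0; report 13 gives 2 > 0. Violating.
Others report (4, 9): truth gives 2; no alternative beats it.
Others report (4, 13): truth gives 2; no alternative beats it.
(Checking all 9 profiles: 1 has a profitable deviation, 8 do not.)

1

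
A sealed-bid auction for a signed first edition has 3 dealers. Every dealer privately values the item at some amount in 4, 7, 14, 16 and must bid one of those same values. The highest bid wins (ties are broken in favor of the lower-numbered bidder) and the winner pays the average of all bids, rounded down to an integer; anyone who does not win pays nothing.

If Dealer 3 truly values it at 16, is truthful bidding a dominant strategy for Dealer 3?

Consider the case where Dealer 1 bids 4 and Dealer 2 bids 4.
Truthful bid 16: wins, pays 8, utility 16 - 8 = 8.
Bid 7 instead: wins, pays 5, utility 16 - 5 = 11.
Since 11 > 8, bidding 7 is strictly better here, so truthful bidding is not dominant.

No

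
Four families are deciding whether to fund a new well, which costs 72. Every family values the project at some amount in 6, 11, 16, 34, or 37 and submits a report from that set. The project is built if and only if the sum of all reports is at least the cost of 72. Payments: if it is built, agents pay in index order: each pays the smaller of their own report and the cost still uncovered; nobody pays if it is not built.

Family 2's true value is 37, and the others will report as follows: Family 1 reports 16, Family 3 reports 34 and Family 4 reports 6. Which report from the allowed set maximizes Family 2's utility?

16

Report 6: project not built, utility 0.
Report 11: project not built, utility 0.
Report 16: project built, pays 16, utility 37 - 16 = 21.
Report 34: project built, pays 34, utility 37 - 34 = 3.
Report 37: project built, pays 37, utility 37 - 37 = 0.
The best choice is 16 with utility 21.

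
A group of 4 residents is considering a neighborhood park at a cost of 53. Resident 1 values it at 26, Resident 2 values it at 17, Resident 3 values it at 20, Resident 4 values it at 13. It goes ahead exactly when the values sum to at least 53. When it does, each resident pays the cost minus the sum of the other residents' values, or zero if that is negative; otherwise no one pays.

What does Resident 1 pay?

Total value 76 ≥ cost 53, so the project is built.
The other residents' values sum to 50.
Cost minus that sum is 53 - 50 = 3.

3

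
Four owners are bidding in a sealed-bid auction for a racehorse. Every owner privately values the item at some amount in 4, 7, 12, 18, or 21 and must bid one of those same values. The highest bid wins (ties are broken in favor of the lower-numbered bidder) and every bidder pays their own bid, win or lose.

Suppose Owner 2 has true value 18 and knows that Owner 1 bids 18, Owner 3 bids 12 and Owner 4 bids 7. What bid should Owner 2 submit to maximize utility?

Bid 4: loses but pays 4, utility -4.
Bid 7: loses but pays 7, utility -7.
Bid 12: loses but pays 12, utility -12.
Bid 18: loses but pays 18, utility -18.
Bid 21: wins, pays 21, utility 18 - 21 = -3.
The best choice is 21 with utility -3.

21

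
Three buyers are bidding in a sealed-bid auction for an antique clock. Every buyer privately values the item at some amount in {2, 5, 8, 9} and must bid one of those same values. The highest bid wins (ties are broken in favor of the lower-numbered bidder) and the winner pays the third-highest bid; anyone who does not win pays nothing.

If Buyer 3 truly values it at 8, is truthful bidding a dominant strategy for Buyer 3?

No

Consider the case where Buyer 1 bids 2 and Buyer 2 bids 8.
Truthful bid 8: loses, pays 0, utility 0.
Bid 9 instead: wins, pays 2, utility 8 - 2 = 6.
Since 6 > 0, bidding 9 is strictly better here, so truthful bidding is not dominant.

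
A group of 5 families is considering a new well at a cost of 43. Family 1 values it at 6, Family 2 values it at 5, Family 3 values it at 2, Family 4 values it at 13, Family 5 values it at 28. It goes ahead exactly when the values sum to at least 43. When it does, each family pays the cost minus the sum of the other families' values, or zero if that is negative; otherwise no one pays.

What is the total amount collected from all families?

Total value 54 ≥ cost 43, so it is built.
Family 1: others sum to 48; max(0, 43 - 48) = 0.
Family 2: others sum to 49; max(0, 43 - 49) = 0.
Family 3: others sum to 52; max(0, 43 - 52) = 0.
Family 4: others sum to 41; max(0, 43 - 41) = 2.
Family 5: others sum to 26; max(0, 43 - 26) = 17.
Total collected = 0 + 0 + 0 + 2 + 17 = 19.

19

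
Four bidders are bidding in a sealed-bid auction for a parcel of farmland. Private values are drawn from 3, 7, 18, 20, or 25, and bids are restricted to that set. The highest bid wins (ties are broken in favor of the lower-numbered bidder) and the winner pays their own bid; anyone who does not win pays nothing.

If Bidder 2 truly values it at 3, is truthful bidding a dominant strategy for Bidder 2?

Yes

Check each profile of the others' bids and compare truth against every alternative bid.
Others bid (3, 3, 3): truth gives 0, best alternative gives -4.
Others bid (3, 3, 7): truth gives 0, best alternative gives -4.
Others bid (3, 7, 3): truth gives 0, best alternative gives -4.
Others bid (3, 7, 7): truth gives 0, best alternative gives -4.
Others bid (3, 3, 18): truth gives 0, best alternative gives 0.
Others bid (3, 3, 20): truth gives 0, best alternative gives 0.
(Remaining 119 profiles checked similarly; truth is weakly best in each.)
In every case the truthful bid is at least as good as any alternative, so it is a dominant strategy.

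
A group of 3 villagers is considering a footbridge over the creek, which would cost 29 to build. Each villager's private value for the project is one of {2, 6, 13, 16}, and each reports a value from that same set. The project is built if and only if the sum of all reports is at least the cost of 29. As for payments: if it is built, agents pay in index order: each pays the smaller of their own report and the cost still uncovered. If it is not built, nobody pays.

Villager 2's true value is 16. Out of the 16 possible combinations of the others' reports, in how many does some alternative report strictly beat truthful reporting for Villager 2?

Others report (2, 16): truth gives 0; report 13 gives 3 > 0. Violating.
Others report (6, 13): truth gives 0; report 13 gives 3 > 0. Violating.
Others report (6, 16): truth gives 0; report 13 gives 3 > 0. Violating.
Others report (13, 6): truth gives 0; report 13 gives 3 > 0. Violating.
Others report (2, 2): truth gives 0; no alternative beats it.
Others report (2, 6): truth gives 0; no alternative beats it.
(Checking all 16 profiles: 8 have a profitable deviation, 8 do not.)

8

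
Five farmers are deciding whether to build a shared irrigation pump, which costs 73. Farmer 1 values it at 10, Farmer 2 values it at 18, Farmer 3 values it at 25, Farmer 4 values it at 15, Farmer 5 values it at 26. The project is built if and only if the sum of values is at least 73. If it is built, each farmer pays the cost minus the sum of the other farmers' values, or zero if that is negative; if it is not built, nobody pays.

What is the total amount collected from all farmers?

Total value 94 ≥ cost 73, so it is built.
Farmer 1: others sum to 84; max(0, 73 - 84) = 0.
Farmer 2: others sum to 76; max(0, 73 - 76) = 0.
Farmer 3: others sum to 69; max(0, 73 - 69) = 4.
Farmer 4: others sum to 79; max(0, 73 - 79) = 0.
Farmer 5: others sum to 68; max(0, 73 - 68) = 5.
Total collected = 0 + 0 + 4 + 0 + 5 = 9.

9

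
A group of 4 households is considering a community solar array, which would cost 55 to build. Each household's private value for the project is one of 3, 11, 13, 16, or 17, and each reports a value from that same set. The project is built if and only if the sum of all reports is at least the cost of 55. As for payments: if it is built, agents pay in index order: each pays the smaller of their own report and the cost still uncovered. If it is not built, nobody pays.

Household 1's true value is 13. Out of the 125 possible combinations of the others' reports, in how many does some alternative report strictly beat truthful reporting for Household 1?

Others report (11, 16, 17): truth gives 0; report 11 gives 2 > 0. Violating.
Others report (11, 17, 16): truth gives 0; report 11 gives 2 > 0. Violating.
Others report (11, 17, 17): truth gives 0; report 11 gives 2 > 0. Violating.
Others report (13, 16, 16): truth gives 0; report 11 gives 2 > 0. Violating.
Others report (3, 3, 3): truth gives 0; no alternative beats it.
Others report (3, 3, 11): truth gives 0; no alternative beats it.
(Checking all 125 profiles: 29 have a profitable deviation, 96 do not.)

29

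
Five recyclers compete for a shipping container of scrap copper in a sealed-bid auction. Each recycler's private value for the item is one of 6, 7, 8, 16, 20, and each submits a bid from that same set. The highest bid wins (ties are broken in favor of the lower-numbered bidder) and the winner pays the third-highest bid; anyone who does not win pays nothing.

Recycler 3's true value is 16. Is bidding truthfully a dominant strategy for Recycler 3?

Consider the case where Recycler 1 bids 6, Recycler 2 bids 6, Recycler 4 bids 6 and Recycler 5 bids 20.
Truthful bid 16: loses, pays 0, utility 0.
Bid 20 instead: wins, pays 6, utility 16 - 6 = 10.
Since 10 > 0, bidding 20 is strictly better here, so truthful bidding is not dominant.

No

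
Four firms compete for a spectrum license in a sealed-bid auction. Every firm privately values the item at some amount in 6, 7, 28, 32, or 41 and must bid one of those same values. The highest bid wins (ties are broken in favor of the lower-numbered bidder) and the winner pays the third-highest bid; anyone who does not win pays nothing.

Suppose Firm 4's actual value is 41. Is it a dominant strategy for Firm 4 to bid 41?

Yes

Check each profile of the others' bids and compare truth against every alternative bid.
Others bid (6, 6, 32): truth gives 35, best alternative gives 0.
Others bid (6, 32, 6): truth gives 35, best alternative gives 0.
Others bid (32, 6, 6): truth gives 35, best alternative gives 0.
Others bid (6, 7, 32): truth gives 34, best alternative gives 0.
Others bid (6, 32, 7): truth gives 34, best alternative gives 0.
Others bid (7, 6, 32): truth gives 34, best alternative gives 0.
(Remaining 119 profiles checked similarly; truth is weakly best in each.)
In every case the truthful bid is at least as good as any alternative, so it is a dominant strategy.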